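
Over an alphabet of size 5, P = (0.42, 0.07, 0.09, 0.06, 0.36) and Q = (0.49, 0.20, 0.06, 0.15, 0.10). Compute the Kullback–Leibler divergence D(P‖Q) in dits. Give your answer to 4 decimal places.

D(P‖Q) = Σ p·log₁₀(p/q).
  0.42·log₁₀(0.42/0.49) = -0.02812
  0.07·log₁₀(0.07/0.20) = -0.03192
  0.09·log₁₀(0.09/0.06) = 0.01585
  0.06·log₁₀(0.06/0.15) = -0.02388
  0.36·log₁₀(0.36/0.10) = 0.20027
D(P‖Q) = 0.1322 dits.

0.1322 dits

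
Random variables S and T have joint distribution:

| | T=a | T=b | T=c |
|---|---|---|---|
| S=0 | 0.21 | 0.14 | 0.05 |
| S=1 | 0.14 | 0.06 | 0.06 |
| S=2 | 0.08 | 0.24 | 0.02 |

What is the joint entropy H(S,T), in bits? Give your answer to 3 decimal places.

2.869 bits

H(S,T) = −Σ p(x,y)·log₂ p(x,y) over all 9 cells.
  cell (0,a): −0.21·log₂0.21 = 0.4728
  cell (0,b): −0.14·log₂0.14 = 0.3971
  cell (0,c): −0.05·log₂0.05 = 0.2161
  cell (1,a): −0.14·log₂0.14 = 0.3971
  cell (1,b): −0.06·log₂0.06 = 0.2435
  cell (1,c): −0.06·log₂0.06 = 0.2435
  cell (2,a): −0.08·log₂0.08 = 0.2915
  cell (2,b): −0.24·log₂0.24 = 0.4941
  cell (2,c): −0.02·log₂0.02 = 0.1129
Sum = 2.869 bits.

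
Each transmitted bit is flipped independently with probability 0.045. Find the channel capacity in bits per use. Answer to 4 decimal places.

Binary symmetric channel: C = 1 − h₂(ε) where h₂ is the binary entropy function.
h₂(0.045) = −0.045·log₂0.045 − 0.955·log₂0.955 = 0.2648.
C = 1 − 0.2648 = 0.7352 bits per channel use.

0.7352 bits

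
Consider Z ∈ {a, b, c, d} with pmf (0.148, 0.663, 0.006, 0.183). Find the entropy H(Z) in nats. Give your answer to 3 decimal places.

H(Z) = −Σ p·ln p.
  −(0.148)·ln(0.148) = 0.2828
  −(0.663)·ln(0.663) = 0.2725
  −(0.006)·ln(0.006) = 0.0307
  −(0.183)·ln(0.183) = 0.3108
Sum: 0.2828 + 0.2725 + 0.0307 + 0.3108 = 0.897 nats.

0.897 nats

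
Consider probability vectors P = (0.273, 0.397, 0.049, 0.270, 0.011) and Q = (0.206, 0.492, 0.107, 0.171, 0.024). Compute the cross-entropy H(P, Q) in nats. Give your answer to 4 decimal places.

H(P,Q) = −Σ p·ln q.
  −0.273·ln(0.206) = 0.43131
  −0.397·ln(0.492) = 0.28158
  −0.049·ln(0.107) = 0.10951
  −0.270·ln(0.171) = 0.47684
  −0.011·ln(0.024) = 0.04103
H(P,Q) = 1.3403 nats.

1.3403 nats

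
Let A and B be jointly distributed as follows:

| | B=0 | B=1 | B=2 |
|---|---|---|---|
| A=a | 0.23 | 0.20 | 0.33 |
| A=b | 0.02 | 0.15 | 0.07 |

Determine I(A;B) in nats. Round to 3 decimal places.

Marginals: p(A) = (0.7600, 0.2400), p(B) = (0.2500, 0.3500, 0.4000).
I(A;B) = Σ p(x,y)·ln[p(x,y)/(p(x)p(y))].
  (a,0): 0.23·ln(1.2105) = 0.0439
  (a,1): 0.20·ln(0.7519) = -0.0570
  (a,2): 0.33·ln(1.0855) = 0.0271
  (b,0): 0.02·ln(0.3333) = -0.0220
  (b,1): 0.15·ln(1.7857) = 0.0870
  (b,2): 0.07·ln(0.7292) = -0.0221
Sum = 0.057 nats.

0.057 nats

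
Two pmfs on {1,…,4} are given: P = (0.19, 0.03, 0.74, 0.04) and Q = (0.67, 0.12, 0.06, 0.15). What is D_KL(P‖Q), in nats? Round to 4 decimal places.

1.5252 nats

D(P‖Q) = Σ p·ln(p/q).
  0.19·ln(0.19/0.67) = -0.23945
  0.03·ln(0.03/0.12) = -0.04159
  0.74·ln(0.74/0.06) = 1.85911
  0.04·ln(0.04/0.15) = -0.05287
D(P‖Q) = 1.5252 nats.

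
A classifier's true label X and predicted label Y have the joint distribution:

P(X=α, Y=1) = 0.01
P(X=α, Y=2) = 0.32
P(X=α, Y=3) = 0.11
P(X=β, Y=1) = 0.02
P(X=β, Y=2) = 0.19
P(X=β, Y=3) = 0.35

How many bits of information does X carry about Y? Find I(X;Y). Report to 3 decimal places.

Marginals: p(X) = (0.4400, 0.5600), p(Y) = (0.0300, 0.5100, 0.4600).
I(X;Y) = H(X) + H(Y) − H(X,Y).
H(X) = 0.9896, H(Y) = 1.1625, H(X,Y) = 2.0410.
I(X;Y) = 0.9896 + 1.1625 − 2.0410 = 0.111 bits.

0.111 bits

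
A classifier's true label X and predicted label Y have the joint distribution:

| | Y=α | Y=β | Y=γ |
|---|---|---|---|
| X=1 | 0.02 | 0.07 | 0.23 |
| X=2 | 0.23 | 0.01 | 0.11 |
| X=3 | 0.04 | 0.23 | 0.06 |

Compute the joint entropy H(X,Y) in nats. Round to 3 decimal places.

H(X,Y) = −Σ p(x,y)·ln p(x,y) over all 9 cells.
  cell (1,α): −0.02·ln0.02 = 0.0782
  cell (1,β): −0.07·ln0.07 = 0.1861
  cell (1,γ): −0.23·ln0.23 = 0.3380
  cell (2,α): −0.23·ln0.23 = 0.3380
  cell (2,β): −0.01·ln0.01 = 0.0461
  cell (2,γ): −0.11·ln0.11 = 0.2428
  cell (3,α): −0.04·ln0.04 = 0.1288
  cell (3,β): −0.23·ln0.23 = 0.3380
  cell (3,γ): −0.06·ln0.06 = 0.1688
Sum = 1.865 nats.

1.865 nats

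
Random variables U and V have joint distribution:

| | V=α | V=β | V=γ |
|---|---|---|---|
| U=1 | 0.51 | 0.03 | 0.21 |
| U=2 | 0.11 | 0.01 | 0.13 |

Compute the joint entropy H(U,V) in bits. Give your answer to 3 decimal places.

1.919 bits

H(U,V) = −Σ p(x,y)·log₂ p(x,y) over all 6 cells.
  cell (1,α): −0.51·log₂0.51 = 0.4954
  cell (1,β): −0.03·log₂0.03 = 0.1518
  cell (1,γ): −0.21·log₂0.21 = 0.4728
  cell (2,α): −0.11·log₂0.11 = 0.3503
  cell (2,β): −0.01·log₂0.01 = 0.0664
  cell (2,γ): −0.13·log₂0.13 = 0.3826
Sum = 1.919 bits.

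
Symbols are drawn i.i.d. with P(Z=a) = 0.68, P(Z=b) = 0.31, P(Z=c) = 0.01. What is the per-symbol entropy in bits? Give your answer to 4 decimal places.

0.9686 bits

H(Z) = −Σ p·log₂ p.
  −(0.68)·log₂(0.68) = 0.37835
  −(0.31)·log₂(0.31) = 0.52379
  −(0.01)·log₂(0.01) = 0.06644
Sum: 0.37835 + 0.52379 + 0.06644 = 0.9686 bits.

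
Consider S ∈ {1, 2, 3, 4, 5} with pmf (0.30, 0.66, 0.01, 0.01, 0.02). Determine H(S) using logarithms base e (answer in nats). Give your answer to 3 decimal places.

H(S) = −Σ p·ln p.
  −(0.30)·ln(0.30) = 0.3612
  −(0.66)·ln(0.66) = 0.2742
  −(0.01)·ln(0.01) = 0.0461
  −(0.01)·ln(0.01) = 0.0461
  −(0.02)·ln(0.02) = 0.0782
Sum: 0.3612 + 0.2742 + 0.0461 + 0.0461 + 0.0782 = 0.806 nats.

0.806 nats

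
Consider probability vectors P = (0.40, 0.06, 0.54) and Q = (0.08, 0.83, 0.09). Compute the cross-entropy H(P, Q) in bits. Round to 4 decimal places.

H(P,Q) = −Σ p·log₂ q.
  −0.40·log₂(0.08) = 1.45754
  −0.06·log₂(0.83) = 0.01613
  −0.54·log₂(0.09) = 1.87592
H(P,Q) = 3.3496 bits.

3.3496 bits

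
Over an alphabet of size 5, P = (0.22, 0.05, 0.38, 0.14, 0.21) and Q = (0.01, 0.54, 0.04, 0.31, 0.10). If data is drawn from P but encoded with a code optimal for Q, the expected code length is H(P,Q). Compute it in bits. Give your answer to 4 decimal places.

H(P,Q) = −Σ p·log₂ q.
  −0.22·log₂(0.01) = 1.46165
  −0.05·log₂(0.54) = 0.04445
  −0.38·log₂(0.04) = 1.76467
  −0.14·log₂(0.31) = 0.23655
  −0.21·log₂(0.10) = 0.69760
H(P,Q) = 4.2049 bits.

4.2049 bits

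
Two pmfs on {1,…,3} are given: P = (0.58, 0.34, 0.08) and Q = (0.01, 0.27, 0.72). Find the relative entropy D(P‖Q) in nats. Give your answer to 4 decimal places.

2.2577 nats

D(P‖Q) = Σ p·ln(p/q).
  0.58·ln(0.58/0.01) = 2.35506
  0.34·ln(0.34/0.27) = 0.07838
  0.08·ln(0.08/0.72) = -0.17578
D(P‖Q) = 2.2577 nats.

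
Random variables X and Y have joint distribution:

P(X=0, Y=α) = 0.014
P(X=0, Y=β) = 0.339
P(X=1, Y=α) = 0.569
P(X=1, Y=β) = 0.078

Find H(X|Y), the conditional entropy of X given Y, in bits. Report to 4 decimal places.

Marginals: p(X) = (0.3530, 0.6470), p(Y) = (0.5830, 0.4170).
H(X|Y) = Σ p(Y) · H(X|Y=·).
  Y=α: p=0.5830, H(X|Y=α) = 0.1634
  Y=β: p=0.4170, H(X|Y=β) = 0.6953
Weighted sum = 0.3852 bits.

0.3852 bits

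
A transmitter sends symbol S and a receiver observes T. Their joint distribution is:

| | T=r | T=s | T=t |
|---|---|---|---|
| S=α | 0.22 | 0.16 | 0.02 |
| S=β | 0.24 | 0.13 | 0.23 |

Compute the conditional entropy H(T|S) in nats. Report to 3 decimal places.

Chain rule: H(T|S) = H(S,T) − H(S).
Marginals: p(S) = (0.4000, 0.6000), p(T) = (0.4600, 0.2900, 0.2500).
H(S,T) = 1.6503 nats; H(S) = 0.6730 nats.
H(T|S) = 1.6503 − 0.6730 = 0.977 nats.

0.977 nats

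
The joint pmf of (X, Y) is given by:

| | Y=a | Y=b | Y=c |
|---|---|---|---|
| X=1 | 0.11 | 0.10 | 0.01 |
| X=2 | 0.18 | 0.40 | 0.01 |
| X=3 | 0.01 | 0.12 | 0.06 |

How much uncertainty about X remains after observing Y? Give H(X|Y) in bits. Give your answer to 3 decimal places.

1.226 bits

Marginals: p(X) = (0.2200, 0.5900, 0.1900), p(Y) = (0.3000, 0.6200, 0.0800).
H(X|Y) = Σ p(Y) · H(X|Y=·).
  Y=a: p=0.3000, H(X|Y=a) = 1.1365
  Y=b: p=0.6200, H(X|Y=b) = 1.2910
  Y=c: p=0.0800, H(X|Y=c) = 1.0613
Weighted sum = 1.226 bits.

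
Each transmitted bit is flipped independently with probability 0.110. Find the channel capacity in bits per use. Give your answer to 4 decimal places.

Binary symmetric channel: C = 1 − h₂(ε) where h₂ is the binary entropy function.
h₂(0.110) = −0.110·log₂0.110 − 0.890·log₂0.890 = 0.4999.
C = 1 − 0.4999 = 0.5001 bits per channel use.

0.5001 bits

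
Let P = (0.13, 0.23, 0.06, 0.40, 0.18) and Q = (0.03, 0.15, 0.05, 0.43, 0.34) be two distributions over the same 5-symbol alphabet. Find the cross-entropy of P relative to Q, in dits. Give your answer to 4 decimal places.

H(P,Q) = −Σ p·log₁₀ q.
  −0.13·log₁₀(0.03) = 0.19797
  −0.23·log₁₀(0.15) = 0.18950
  −0.06·log₁₀(0.05) = 0.07806
  −0.40·log₁₀(0.43) = 0.14661
  −0.18·log₁₀(0.34) = 0.08433
H(P,Q) = 0.6965 dits.

0.6965 dits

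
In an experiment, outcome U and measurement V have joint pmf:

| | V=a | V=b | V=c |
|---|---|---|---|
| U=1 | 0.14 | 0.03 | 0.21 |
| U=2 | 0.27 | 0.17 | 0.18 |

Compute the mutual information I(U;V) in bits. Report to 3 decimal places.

0.068 bits

Marginals: p(U) = (0.3800, 0.6200), p(V) = (0.4100, 0.2000, 0.3900).
I(U;V) = H(U) + H(V) − H(U,V).
H(U) = 0.9580, H(V) = 1.5216, H(U,V) = 2.4116.
I(U;V) = 0.9580 + 1.5216 − 2.4116 = 0.068 bits.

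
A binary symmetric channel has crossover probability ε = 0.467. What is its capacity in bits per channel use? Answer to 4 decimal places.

Binary symmetric channel: C = 1 − h₂(ε) where h₂ is the binary entropy function.
h₂(0.467) = −0.467·log₂0.467 − 0.533·log₂0.533 = 0.9969.
C = 1 − 0.9969 = 0.0031 bits per channel use.

0.0031 bits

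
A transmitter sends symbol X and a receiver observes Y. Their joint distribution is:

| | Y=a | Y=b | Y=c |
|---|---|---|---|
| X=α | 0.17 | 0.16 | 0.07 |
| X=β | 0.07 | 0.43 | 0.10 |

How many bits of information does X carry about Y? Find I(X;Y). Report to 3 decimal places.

0.098 bits

Marginals: p(X) = (0.4000, 0.6000), p(Y) = (0.2400, 0.5900, 0.1700).
I(X;Y) = H(X) + H(Y) − H(X,Y).
H(X) = 0.9710, H(Y) = 1.3778, H(X,Y) = 2.2505.
I(X;Y) = 0.9710 + 1.3778 − 2.2505 = 0.098 bits.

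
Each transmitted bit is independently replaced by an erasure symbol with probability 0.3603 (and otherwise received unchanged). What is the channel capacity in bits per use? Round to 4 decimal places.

0.6397 bits

Binary erasure channel: capacity C = 1 − ε.
C = 1 − 0.3603 = 0.6397 bits per channel use.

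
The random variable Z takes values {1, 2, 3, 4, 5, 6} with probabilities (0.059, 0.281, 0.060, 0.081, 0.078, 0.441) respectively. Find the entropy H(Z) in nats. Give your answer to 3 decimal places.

1.456 nats

H(Z) = −Σ p·ln p.
  −(0.059)·ln(0.059) = 0.1670
  −(0.281)·ln(0.281) = 0.3567
  −(0.060)·ln(0.060) = 0.1688
  −(0.081)·ln(0.081) = 0.2036
  −(0.078)·ln(0.078) = 0.1990
  −(0.441)·ln(0.441) = 0.3611
Sum: 0.1670 + 0.3567 + 0.1688 + 0.2036 + 0.1990 + 0.3611 = 1.456 nats.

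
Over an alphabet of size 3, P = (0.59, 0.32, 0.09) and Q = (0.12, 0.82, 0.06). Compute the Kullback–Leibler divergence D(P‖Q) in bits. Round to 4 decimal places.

0.9739 bits

D(P‖Q) = Σ p·log₂(p/q).
  0.59·log₂(0.59/0.12) = 1.35563
  0.32·log₂(0.32/0.82) = -0.43442
  0.09·log₂(0.09/0.06) = 0.05265
D(P‖Q) = 0.9739 bits.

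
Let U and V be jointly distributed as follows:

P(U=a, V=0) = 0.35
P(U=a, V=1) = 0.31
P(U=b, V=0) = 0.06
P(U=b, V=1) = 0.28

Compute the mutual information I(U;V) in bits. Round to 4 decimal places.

0.0897 bits

Marginals: p(U) = (0.6600, 0.3400), p(V) = (0.4100, 0.5900).
I(U;V) = Σ p(x,y)·log₂[p(x,y)/(p(x)p(y))].
  (a,0): 0.35·log₂(1.2934) = 0.12992
  (a,1): 0.31·log₂(0.7961) = -0.10199
  (b,0): 0.06·log₂(0.4304) = -0.07297
  (b,1): 0.28·log₂(1.3958) = 0.13471
Sum = 0.0897 bits.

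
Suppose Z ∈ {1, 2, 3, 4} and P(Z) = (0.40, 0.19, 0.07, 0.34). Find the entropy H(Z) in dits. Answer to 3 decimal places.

0.536 dits

H(Z) = −Σ p·log₁₀ p.
  −(0.40)·log₁₀(0.40) = 0.1592
  −(0.19)·log₁₀(0.19) = 0.1370
  −(0.07)·log₁₀(0.07) = 0.0808
  −(0.34)·log₁₀(0.34) = 0.1593
Sum: 0.1592 + 0.1370 + 0.0808 + 0.1593 = 0.536 dits.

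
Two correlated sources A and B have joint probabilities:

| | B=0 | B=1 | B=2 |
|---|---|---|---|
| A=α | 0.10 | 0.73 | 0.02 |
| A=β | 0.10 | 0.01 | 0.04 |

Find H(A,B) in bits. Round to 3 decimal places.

1.361 bits

H(A,B) = −Σ p(x,y)·log₂ p(x,y) over all 6 cells.
  cell (α,0): −0.10·log₂0.10 = 0.3322
  cell (α,1): −0.73·log₂0.73 = 0.3314
  cell (α,2): −0.02·log₂0.02 = 0.1129
  cell (β,0): −0.10·log₂0.10 = 0.3322
  cell (β,1): −0.01·log₂0.01 = 0.0664
  cell (β,2): −0.04·log₂0.04 = 0.1858
Sum = 1.361 bits.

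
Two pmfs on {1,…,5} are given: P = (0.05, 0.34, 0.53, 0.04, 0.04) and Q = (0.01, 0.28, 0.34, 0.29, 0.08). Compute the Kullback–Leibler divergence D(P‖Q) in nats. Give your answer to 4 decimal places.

0.2748 nats

D(P‖Q) = Σ p·ln(p/q).
  0.05·ln(0.05/0.01) = 0.08047
  0.34·ln(0.34/0.28) = 0.06601
  0.53·ln(0.53/0.34) = 0.23528
  0.04·ln(0.04/0.29) = -0.07924
  0.04·ln(0.04/0.08) = -0.02773
D(P‖Q) = 0.2748 nats.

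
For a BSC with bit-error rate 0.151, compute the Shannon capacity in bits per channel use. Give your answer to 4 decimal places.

Binary symmetric channel: C = 1 − h₂(ε) where h₂ is the binary entropy function.
h₂(0.151) = −0.151·log₂0.151 − 0.849·log₂0.849 = 0.6123.
C = 1 − 0.6123 = 0.3877 bits per channel use.

0.3877 bits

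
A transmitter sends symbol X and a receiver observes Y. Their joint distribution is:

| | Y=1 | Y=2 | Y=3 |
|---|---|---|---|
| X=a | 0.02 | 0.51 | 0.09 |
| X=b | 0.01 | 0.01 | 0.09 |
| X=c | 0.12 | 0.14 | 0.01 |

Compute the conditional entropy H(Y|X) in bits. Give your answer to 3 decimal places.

Marginals: p(X) = (0.6200, 0.1100, 0.2700), p(Y) = (0.1500, 0.6600, 0.1900).
H(Y|X) = Σ p(X) · H(Y|X=·).
  X=a: p=0.6200, H(Y|X=a) = 0.7958
  X=b: p=0.1100, H(Y|X=b) = 0.8659
  X=c: p=0.2700, H(Y|X=c) = 1.1874
Weighted sum = 0.909 bits.

0.909 bits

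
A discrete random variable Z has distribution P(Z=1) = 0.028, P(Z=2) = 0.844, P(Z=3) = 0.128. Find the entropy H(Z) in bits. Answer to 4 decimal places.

0.7306 bits

H(Z) = −Σ p·log₂ p.
  −(0.028)·log₂(0.028) = 0.14444
  −(0.844)·log₂(0.844) = 0.20651
  −(0.128)·log₂(0.128) = 0.37962
Sum: 0.14444 + 0.20651 + 0.37962 = 0.7306 bits.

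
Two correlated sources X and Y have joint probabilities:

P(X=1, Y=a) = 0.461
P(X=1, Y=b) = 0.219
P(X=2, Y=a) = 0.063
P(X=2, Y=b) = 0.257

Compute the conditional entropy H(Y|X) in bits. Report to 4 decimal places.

0.8455 bits

Marginals: p(X) = (0.6800, 0.3200), p(Y) = (0.5240, 0.4760).
H(Y|X) = Σ p(X) · H(Y|X=·).
  X=1: p=0.6800, H(Y|X=1) = 0.9066
  X=2: p=0.3200, H(Y|X=2) = 0.7156
Weighted sum = 0.8455 bits.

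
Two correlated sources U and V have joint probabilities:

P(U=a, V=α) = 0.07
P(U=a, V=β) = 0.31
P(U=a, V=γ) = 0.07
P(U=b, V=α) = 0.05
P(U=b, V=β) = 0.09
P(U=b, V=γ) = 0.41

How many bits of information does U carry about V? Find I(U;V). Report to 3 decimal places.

0.280 bits

Marginals: p(U) = (0.4500, 0.5500), p(V) = (0.1200, 0.4000, 0.4800).
I(U;V) = H(U) + H(V) − H(U,V).
H(U) = 0.9928, H(V) = 1.4041, H(U,V) = 2.1170.
I(U;V) = 0.9928 + 1.4041 − 2.1170 = 0.280 bits.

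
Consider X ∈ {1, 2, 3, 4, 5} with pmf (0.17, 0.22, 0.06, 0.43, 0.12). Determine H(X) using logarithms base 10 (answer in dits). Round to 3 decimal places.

H(X) = −Σ p·log₁₀ p.
  −(0.17)·log₁₀(0.17) = 0.1308
  −(0.22)·log₁₀(0.22) = 0.1447
  −(0.06)·log₁₀(0.06) = 0.0733
  −(0.43)·log₁₀(0.43) = 0.1576
  −(0.12)·log₁₀(0.12) = 0.1105
Sum: 0.1308 + 0.1447 + 0.0733 + 0.1576 + 0.1105 = 0.617 dits.

0.617 dits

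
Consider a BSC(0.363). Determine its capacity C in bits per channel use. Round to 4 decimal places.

Binary symmetric channel: C = 1 − h₂(ε) where h₂ is the binary entropy function.
h₂(0.363) = −0.363·log₂0.363 − 0.637·log₂0.637 = 0.9451.
C = 1 − 0.9451 = 0.0549 bits per channel use.

0.0549 bits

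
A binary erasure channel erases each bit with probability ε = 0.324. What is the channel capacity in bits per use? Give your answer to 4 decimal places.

0.6760 bits

Binary erasure channel: capacity C = 1 − ε.
C = 1 − 0.324 = 0.6760 bits per channel use.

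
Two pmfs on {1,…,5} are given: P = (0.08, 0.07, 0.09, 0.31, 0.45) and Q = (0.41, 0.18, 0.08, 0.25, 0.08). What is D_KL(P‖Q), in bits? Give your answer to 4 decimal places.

0.9488 bits

D(P‖Q) = Σ p·log₂(p/q).
  0.08·log₂(0.08/0.41) = -0.18860
  0.07·log₂(0.07/0.18) = -0.09538
  0.09·log₂(0.09/0.08) = 0.01529
  0.31·log₂(0.31/0.25) = 0.09621
  0.45·log₂(0.45/0.08) = 1.12133
D(P‖Q) = 0.9488 bits.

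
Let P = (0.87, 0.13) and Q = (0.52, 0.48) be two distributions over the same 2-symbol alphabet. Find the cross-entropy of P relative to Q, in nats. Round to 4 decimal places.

H(P,Q) = −Σ p·ln q.
  −0.87·ln(0.52) = 0.56892
  −0.13·ln(0.48) = 0.09542
H(P,Q) = 0.6643 nats.

0.6643 nats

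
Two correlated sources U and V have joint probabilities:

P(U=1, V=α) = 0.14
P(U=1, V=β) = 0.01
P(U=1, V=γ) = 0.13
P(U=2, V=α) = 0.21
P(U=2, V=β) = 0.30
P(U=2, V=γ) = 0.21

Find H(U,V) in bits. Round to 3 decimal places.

H(U,V) = −Σ p(x,y)·log₂ p(x,y) over all 6 cells.
  cell (1,α): −0.14·log₂0.14 = 0.3971
  cell (1,β): −0.01·log₂0.01 = 0.0664
  cell (1,γ): −0.13·log₂0.13 = 0.3826
  cell (2,α): −0.21·log₂0.21 = 0.4728
  cell (2,β): −0.30·log₂0.30 = 0.5211
  cell (2,γ): −0.21·log₂0.21 = 0.4728
Sum = 2.313 bits.

2.313 bits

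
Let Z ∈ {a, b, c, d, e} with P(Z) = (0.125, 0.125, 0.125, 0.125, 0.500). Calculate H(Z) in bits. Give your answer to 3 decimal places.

2.000 bits

H(Z) = −Σ p·log₂ p.
  −(0.125)·log₂(0.125) = 0.3750
  −(0.125)·log₂(0.125) = 0.3750
  −(0.125)·log₂(0.125) = 0.3750
  −(0.125)·log₂(0.125) = 0.3750
  −(0.500)·log₂(0.500) = 0.5000
Sum: 0.3750 + 0.3750 + 0.3750 + 0.3750 + 0.5000 = 2.000 bits.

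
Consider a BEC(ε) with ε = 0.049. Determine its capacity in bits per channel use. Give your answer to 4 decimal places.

0.9510 bits

Binary erasure channel: capacity C = 1 − ε.
C = 1 − 0.049 = 0.9510 bits per channel use.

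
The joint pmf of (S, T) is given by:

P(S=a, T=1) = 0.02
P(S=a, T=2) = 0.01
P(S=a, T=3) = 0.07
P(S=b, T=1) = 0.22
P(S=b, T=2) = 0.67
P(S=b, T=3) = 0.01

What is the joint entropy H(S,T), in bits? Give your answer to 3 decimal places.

H(S,T) = −Σ p(x,y)·log₂ p(x,y) over all 6 cells.
  cell (a,1): −0.02·log₂0.02 = 0.1129
  cell (a,2): −0.01·log₂0.01 = 0.0664
  cell (a,3): −0.07·log₂0.07 = 0.2686
  cell (b,1): −0.22·log₂0.22 = 0.4806
  cell (b,2): −0.67·log₂0.67 = 0.3871
  cell (b,3): −0.01·log₂0.01 = 0.0664
Sum = 1.382 bits.

1.382 bits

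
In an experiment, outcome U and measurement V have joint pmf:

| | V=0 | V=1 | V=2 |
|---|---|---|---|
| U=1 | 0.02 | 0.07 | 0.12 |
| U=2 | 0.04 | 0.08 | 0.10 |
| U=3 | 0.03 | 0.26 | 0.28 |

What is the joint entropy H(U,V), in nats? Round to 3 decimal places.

H(U,V) = −Σ p(x,y)·ln p(x,y) over all 9 cells.
  cell (1,0): −0.02·ln0.02 = 0.0782
  cell (1,1): −0.07·ln0.07 = 0.1861
  cell (1,2): −0.12·ln0.12 = 0.2544
  cell (2,0): −0.04·ln0.04 = 0.1288
  cell (2,1): −0.08·ln0.08 = 0.2021
  cell (2,2): −0.10·ln0.10 = 0.2303
  cell (3,0): −0.03·ln0.03 = 0.1052
  cell (3,1): −0.26·ln0.26 = 0.3502
  cell (3,2): −0.28·ln0.28 = 0.3564
Sum = 1.892 nats.

1.892 nats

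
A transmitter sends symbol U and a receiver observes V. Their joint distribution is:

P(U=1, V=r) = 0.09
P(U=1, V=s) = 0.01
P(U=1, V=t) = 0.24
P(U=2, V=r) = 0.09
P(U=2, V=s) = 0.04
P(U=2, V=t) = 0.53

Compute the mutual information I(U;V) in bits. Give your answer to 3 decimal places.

0.019 bits

Marginals: p(U) = (0.3400, 0.6600), p(V) = (0.1800, 0.0500, 0.7700).
I(U;V) = H(U) + H(V) − H(U,V).
H(U) = 0.9248, H(V) = 0.9517, H(U,V) = 1.8571.
I(U;V) = 0.9248 + 0.9517 − 1.8571 = 0.019 bits.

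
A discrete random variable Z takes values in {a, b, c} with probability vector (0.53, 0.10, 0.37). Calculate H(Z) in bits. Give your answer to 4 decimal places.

1.3484 bits

H(Z) = −Σ p·log₂ p.
  −(0.53)·log₂(0.53) = 0.48545
  −(0.10)·log₂(0.10) = 0.33219
  −(0.37)·log₂(0.37) = 0.53073
Sum: 0.48545 + 0.33219 + 0.53073 = 1.3484 bits.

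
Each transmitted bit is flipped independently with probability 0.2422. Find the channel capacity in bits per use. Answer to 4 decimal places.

Binary symmetric channel: C = 1 − h₂(ε) where h₂ is the binary entropy function.
h₂(0.2422) = −0.2422·log₂0.2422 − 0.7578·log₂0.7578 = 0.7987.
C = 1 − 0.7987 = 0.2013 bits per channel use.

0.2013 bits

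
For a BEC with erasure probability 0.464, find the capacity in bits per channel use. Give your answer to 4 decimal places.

Binary erasure channel: capacity C = 1 − ε.
C = 1 − 0.464 = 0.5360 bits per channel use.

0.5360 bits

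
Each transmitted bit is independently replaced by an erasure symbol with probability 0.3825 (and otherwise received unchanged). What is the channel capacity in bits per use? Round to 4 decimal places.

Binary erasure channel: capacity C = 1 − ε.
C = 1 − 0.3825 = 0.6175 bits per channel use.

0.6175 bits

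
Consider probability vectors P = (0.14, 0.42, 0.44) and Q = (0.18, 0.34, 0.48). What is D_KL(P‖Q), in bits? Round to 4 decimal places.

0.0220 bits

D(P‖Q) = Σ p·log₂(p/q).
  0.14·log₂(0.14/0.18) = -0.05076
  0.42·log₂(0.42/0.34) = 0.12804
  0.44·log₂(0.44/0.48) = -0.05523
D(P‖Q) = 0.0220 bits.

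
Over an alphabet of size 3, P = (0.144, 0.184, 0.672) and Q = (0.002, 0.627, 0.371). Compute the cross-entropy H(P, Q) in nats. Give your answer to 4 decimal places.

H(P,Q) = −Σ p·ln q.
  −0.144·ln(0.002) = 0.89490
  −0.184·ln(0.627) = 0.08589
  −0.672·ln(0.371) = 0.66632
H(P,Q) = 1.6471 nats.

1.6471 nats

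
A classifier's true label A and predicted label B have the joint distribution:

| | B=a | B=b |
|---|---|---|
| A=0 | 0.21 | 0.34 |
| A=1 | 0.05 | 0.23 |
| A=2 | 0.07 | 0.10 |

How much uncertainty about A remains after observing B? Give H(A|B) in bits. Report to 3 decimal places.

Marginals: p(A) = (0.5500, 0.2800, 0.1700), p(B) = (0.3300, 0.6700).
H(A|B) = Σ p(B) · H(A|B=·).
  B=a: p=0.3300, H(A|B=a) = 1.3020
  B=b: p=0.6700, H(A|B=b) = 1.4357
Weighted sum = 1.392 bits.

1.392 bits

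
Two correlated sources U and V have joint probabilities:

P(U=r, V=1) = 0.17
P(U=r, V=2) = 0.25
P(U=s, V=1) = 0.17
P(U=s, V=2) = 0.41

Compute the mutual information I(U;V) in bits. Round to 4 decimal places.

0.0097 bits

Marginals: p(U) = (0.4200, 0.5800), p(V) = (0.3400, 0.6600).
I(U;V) = H(U) + H(V) − H(U,V).
H(U) = 0.9815, H(V) = 0.9248, H(U,V) = 1.8966.
I(U;V) = 0.9815 + 0.9248 − 1.8966 = 0.0097 bits.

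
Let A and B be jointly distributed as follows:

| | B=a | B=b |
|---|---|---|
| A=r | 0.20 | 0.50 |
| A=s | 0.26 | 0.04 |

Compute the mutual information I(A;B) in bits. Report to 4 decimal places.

0.2212 bits

Marginals: p(A) = (0.7000, 0.3000), p(B) = (0.4600, 0.5400).
I(A;B) = Σ p(x,y)·log₂[p(x,y)/(p(x)p(y))].
  (r,a): 0.20·log₂(0.6211) = -0.13741
  (r,b): 0.50·log₂(1.3228) = 0.20177
  (s,a): 0.26·log₂(1.8841) = 0.23760
  (s,b): 0.04·log₂(0.2469) = -0.08072
Sum = 0.2212 bits.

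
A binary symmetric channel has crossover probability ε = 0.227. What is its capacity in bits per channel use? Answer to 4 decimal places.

Binary symmetric channel: C = 1 − h₂(ε) where h₂ is the binary entropy function.
h₂(0.227) = −0.227·log₂0.227 − 0.773·log₂0.773 = 0.7727.
C = 1 − 0.7727 = 0.2273 bits per channel use.

0.2273 bits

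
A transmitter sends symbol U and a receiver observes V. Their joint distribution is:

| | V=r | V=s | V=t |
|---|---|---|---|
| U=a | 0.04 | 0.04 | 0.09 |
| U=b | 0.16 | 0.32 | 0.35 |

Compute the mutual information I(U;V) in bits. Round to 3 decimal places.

Marginals: p(U) = (0.1700, 0.8300), p(V) = (0.2000, 0.3600, 0.4400).
I(U;V) = Σ p(x,y)·log₂[p(x,y)/(p(x)p(y))].
  (a,r): 0.04·log₂(1.1765) = 0.0094
  (a,s): 0.04·log₂(0.6536) = -0.0245
  (a,t): 0.09·log₂(1.2032) = 0.0240
  (b,r): 0.16·log₂(0.9639) = -0.0085
  (b,s): 0.32·log₂(1.0710) = 0.0316
  (b,t): 0.35·log₂(0.9584) = -0.0215
Sum = 0.011 bits.

0.011 bits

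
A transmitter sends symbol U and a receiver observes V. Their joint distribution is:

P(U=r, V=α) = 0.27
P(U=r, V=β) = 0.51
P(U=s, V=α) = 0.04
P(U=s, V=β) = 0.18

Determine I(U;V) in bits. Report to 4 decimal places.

0.0168 bits

Marginals: p(U) = (0.7800, 0.2200), p(V) = (0.3100, 0.6900).
I(U;V) = Σ p(x,y)·log₂[p(x,y)/(p(x)p(y))].
  (r,α): 0.27·log₂(1.1166) = 0.04297
  (r,β): 0.51·log₂(0.9476) = -0.03960
  (s,α): 0.04·log₂(0.5865) = -0.03079
  (s,β): 0.18·log₂(1.1858) = 0.04425
Sum = 0.0168 bits.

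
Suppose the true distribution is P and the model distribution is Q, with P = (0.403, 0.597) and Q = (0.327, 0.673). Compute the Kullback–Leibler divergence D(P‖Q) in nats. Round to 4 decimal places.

D(P‖Q) = Σ p·ln(p/q).
  0.403·ln(0.403/0.327) = 0.08422
  0.597·ln(0.597/0.673) = -0.07154
D(P‖Q) = 0.0127 nats.

0.0127 nats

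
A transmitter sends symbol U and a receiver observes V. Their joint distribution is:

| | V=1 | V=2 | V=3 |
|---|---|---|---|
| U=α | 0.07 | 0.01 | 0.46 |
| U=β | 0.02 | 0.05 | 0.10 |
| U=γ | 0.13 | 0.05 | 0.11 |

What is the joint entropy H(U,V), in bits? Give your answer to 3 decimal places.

2.461 bits

H(U,V) = −Σ p(x,y)·log₂ p(x,y) over all 9 cells.
  cell (α,1): −0.07·log₂0.07 = 0.2686
  cell (α,2): −0.01·log₂0.01 = 0.0664
  cell (α,3): −0.46·log₂0.46 = 0.5153
  cell (β,1): −0.02·log₂0.02 = 0.1129
  cell (β,2): −0.05·log₂0.05 = 0.2161
  cell (β,3): −0.10·log₂0.10 = 0.3322
  cell (γ,1): −0.13·log₂0.13 = 0.3826
  cell (γ,2): −0.05·log₂0.05 = 0.2161
  cell (γ,3): −0.11·log₂0.11 = 0.3503
Sum = 2.461 bits.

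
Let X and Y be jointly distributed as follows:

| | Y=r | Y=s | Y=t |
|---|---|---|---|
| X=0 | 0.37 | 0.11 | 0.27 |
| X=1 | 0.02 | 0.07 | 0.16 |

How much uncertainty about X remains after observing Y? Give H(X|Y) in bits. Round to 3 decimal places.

Marginals: p(X) = (0.7500, 0.2500), p(Y) = (0.3900, 0.1800, 0.4300).
H(X|Y) = Σ p(Y) · H(X|Y=·).
  Y=r: p=0.3900, H(X|Y=r) = 0.2918
  Y=s: p=0.1800, H(X|Y=s) = 0.9641
  Y=t: p=0.4300, H(X|Y=t) = 0.9523
Weighted sum = 0.697 bits.

0.697 bits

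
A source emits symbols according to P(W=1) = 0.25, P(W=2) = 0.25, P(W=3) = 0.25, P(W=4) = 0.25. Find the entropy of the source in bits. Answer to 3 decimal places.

2.000 bits

H(W) = −Σ p·log₂ p.
  −(0.25)·log₂(0.25) = 0.5000
  −(0.25)·log₂(0.25) = 0.5000
  −(0.25)·log₂(0.25) = 0.5000
  −(0.25)·log₂(0.25) = 0.5000
Sum: 0.5000 + 0.5000 + 0.5000 + 0.5000 = 2.000 bits.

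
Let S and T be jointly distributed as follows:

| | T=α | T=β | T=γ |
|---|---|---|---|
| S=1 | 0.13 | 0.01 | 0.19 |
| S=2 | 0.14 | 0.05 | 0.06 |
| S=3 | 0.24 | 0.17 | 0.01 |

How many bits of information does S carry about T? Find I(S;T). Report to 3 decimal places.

Marginals: p(S) = (0.3300, 0.2500, 0.4200), p(T) = (0.5100, 0.2300, 0.2600).
I(S;T) = Σ p(x,y)·log₂[p(x,y)/(p(x)p(y))].
  (1,α): 0.13·log₂(0.7724) = -0.0484
  (1,β): 0.01·log₂(0.1318) = -0.0292
  (1,γ): 0.19·log₂(2.2145) = 0.2179
  (2,α): 0.14·log₂(1.0980) = 0.0189
  (2,β): 0.05·log₂(0.8696) = -0.0101
  (2,γ): 0.06·log₂(0.9231) = -0.0069
  (3,α): 0.24·log₂(1.1204) = 0.0394
  (3,β): 0.17·log₂(1.7598) = 0.1386
  (3,γ): 0.01·log₂(0.0916) = -0.0345
Sum = 0.286 bits.

0.286 bits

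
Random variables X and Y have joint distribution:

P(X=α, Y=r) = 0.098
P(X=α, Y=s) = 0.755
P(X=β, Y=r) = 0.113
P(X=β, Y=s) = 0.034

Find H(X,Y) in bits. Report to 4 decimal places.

H(X,Y) = −Σ p(x,y)·log₂ p(x,y) over all 4 cells.
  cell (α,r): −0.098·log₂0.098 = 0.32841
  cell (α,s): −0.755·log₂0.755 = 0.30612
  cell (β,r): −0.113·log₂0.113 = 0.35545
  cell (β,s): −0.034·log₂0.034 = 0.16586
Sum = 1.1558 bits.

1.1558 bits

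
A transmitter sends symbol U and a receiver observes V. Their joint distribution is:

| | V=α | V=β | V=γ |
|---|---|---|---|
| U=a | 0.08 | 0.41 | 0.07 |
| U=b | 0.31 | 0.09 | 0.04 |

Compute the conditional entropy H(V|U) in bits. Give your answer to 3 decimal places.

Chain rule: H(V|U) = H(U,V) − H(U).
Marginals: p(U) = (0.5600, 0.4400), p(V) = (0.3900, 0.5000, 0.1100).
H(U,V) = 2.1097 bits; H(U) = 0.9896 bits.
H(V|U) = 2.1097 − 0.9896 = 1.120 bits.

1.120 bits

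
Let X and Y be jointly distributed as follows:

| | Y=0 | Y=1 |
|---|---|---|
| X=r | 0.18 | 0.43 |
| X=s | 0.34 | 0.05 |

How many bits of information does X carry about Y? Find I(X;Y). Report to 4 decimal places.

Marginals: p(X) = (0.6100, 0.3900), p(Y) = (0.5200, 0.4800).
I(X;Y) = Σ p(x,y)·log₂[p(x,y)/(p(x)p(y))].
  (r,0): 0.18·log₂(0.5675) = -0.14713
  (r,1): 0.43·log₂(1.4686) = 0.23840
  (s,0): 0.34·log₂(1.6765) = 0.25346
  (s,1): 0.05·log₂(0.2671) = -0.09523
Sum = 0.2495 bits.

0.2495 bits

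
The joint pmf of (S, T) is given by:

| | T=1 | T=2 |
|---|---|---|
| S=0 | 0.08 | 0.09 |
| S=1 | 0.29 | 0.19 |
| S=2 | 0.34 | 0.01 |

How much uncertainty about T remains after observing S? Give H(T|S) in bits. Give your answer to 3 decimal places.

0.700 bits

Marginals: p(S) = (0.1700, 0.4800, 0.3500), p(T) = (0.7100, 0.2900).
H(T|S) = Σ p(S) · H(T|S=·).
  S=0: p=0.1700, H(T|S=0) = 0.9975
  S=1: p=0.4800, H(T|S=1) = 0.9685
  S=2: p=0.3500, H(T|S=2) = 0.1872
Weighted sum = 0.700 bits.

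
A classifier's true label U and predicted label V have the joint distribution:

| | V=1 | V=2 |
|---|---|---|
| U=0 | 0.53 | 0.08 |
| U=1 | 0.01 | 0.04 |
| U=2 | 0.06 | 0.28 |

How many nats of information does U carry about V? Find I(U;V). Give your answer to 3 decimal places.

0.253 nats

Marginals: p(U) = (0.6100, 0.0500, 0.3400), p(V) = (0.6000, 0.4000).
I(U;V) = H(U) + H(V) − H(U,V).
H(U) = 0.8181, H(V) = 0.6730, H(U,V) = 1.2386.
I(U;V) = 0.8181 + 0.6730 − 1.2386 = 0.253 nats.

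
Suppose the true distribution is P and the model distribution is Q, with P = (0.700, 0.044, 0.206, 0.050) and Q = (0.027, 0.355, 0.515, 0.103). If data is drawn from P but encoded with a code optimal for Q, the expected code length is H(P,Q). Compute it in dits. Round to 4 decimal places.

H(P,Q) = −Σ p·log₁₀ q.
  −0.700·log₁₀(0.027) = 1.09805
  −0.044·log₁₀(0.355) = 0.01979
  −0.206·log₁₀(0.515) = 0.05937
  −0.050·log₁₀(0.103) = 0.04936
H(P,Q) = 1.2266 dits.

1.2266 dits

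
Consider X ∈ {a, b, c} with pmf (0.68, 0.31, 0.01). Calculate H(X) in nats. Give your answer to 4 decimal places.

0.6714 nats

H(X) = −Σ p·ln p.
  −(0.68)·ln(0.68) = 0.26225
  −(0.31)·ln(0.31) = 0.36307
  −(0.01)·ln(0.01) = 0.04605
Sum: 0.26225 + 0.36307 + 0.04605 = 0.6714 nats.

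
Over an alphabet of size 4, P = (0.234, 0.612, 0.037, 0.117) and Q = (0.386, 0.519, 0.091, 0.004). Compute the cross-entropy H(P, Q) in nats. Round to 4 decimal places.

1.3588 nats

H(P,Q) = −Σ p·ln q.
  −0.234·ln(0.386) = 0.22275
  −0.612·ln(0.519) = 0.40138
  −0.037·ln(0.091) = 0.08869
  −0.117·ln(0.004) = 0.64601
H(P,Q) = 1.3588 nats.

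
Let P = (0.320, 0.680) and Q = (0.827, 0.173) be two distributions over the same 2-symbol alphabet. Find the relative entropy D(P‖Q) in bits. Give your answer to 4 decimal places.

D(P‖Q) = Σ p·log₂(p/q).
  0.320·log₂(0.320/0.827) = -0.43834
  0.680·log₂(0.680/0.173) = 1.34284
D(P‖Q) = 0.9045 bits.

0.9045 bits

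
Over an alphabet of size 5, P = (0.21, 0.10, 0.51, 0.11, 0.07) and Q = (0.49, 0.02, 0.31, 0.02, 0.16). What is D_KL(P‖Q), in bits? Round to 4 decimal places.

D(P‖Q) = Σ p·log₂(p/q).
  0.21·log₂(0.21/0.49) = -0.25670
  0.10·log₂(0.10/0.02) = 0.23219
  0.51·log₂(0.51/0.31) = 0.36630
  0.11·log₂(0.11/0.02) = 0.27054
  0.07·log₂(0.07/0.16) = -0.08349
D(P‖Q) = 0.5288 bits.

0.5288 bits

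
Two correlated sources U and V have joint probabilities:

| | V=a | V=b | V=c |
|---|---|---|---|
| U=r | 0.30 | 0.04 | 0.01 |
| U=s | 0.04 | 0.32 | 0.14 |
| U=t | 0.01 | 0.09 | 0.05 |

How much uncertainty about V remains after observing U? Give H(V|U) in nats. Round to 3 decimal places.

Marginals: p(U) = (0.3500, 0.5000, 0.1500), p(V) = (0.3500, 0.4500, 0.2000).
H(V|U) = Σ p(U) · H(V|U=·).
  U=r: p=0.3500, H(V|U=r) = 0.4816
  U=s: p=0.5000, H(V|U=s) = 0.8441
  U=t: p=0.1500, H(V|U=t) = 0.8532
Weighted sum = 0.719 nats.

0.719 nats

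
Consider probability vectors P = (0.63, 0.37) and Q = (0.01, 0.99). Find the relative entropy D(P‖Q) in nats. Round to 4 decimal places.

2.2460 nats

D(P‖Q) = Σ p·ln(p/q).
  0.63·ln(0.63/0.01) = 2.61017
  0.37·ln(0.37/0.99) = -0.36415
D(P‖Q) = 2.2460 nats.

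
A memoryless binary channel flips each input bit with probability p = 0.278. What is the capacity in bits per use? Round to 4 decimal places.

Binary symmetric channel: C = 1 − h₂(ε) where h₂ is the binary entropy function.
h₂(0.278) = −0.278·log₂0.278 − 0.722·log₂0.722 = 0.8527.
C = 1 − 0.8527 = 0.1473 bits per channel use.

0.1473 bits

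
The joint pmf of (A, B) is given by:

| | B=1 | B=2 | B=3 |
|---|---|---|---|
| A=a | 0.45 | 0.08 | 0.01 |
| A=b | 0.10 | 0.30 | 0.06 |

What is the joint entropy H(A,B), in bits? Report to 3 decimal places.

H(A,B) = −Σ p(x,y)·log₂ p(x,y) over all 6 cells.
  cell (a,1): −0.45·log₂0.45 = 0.5184
  cell (a,2): −0.08·log₂0.08 = 0.2915
  cell (a,3): −0.01·log₂0.01 = 0.0664
  cell (b,1): −0.10·log₂0.10 = 0.3322
  cell (b,2): −0.30·log₂0.30 = 0.5211
  cell (b,3): −0.06·log₂0.06 = 0.2435
Sum = 1.973 bits.

1.973 bits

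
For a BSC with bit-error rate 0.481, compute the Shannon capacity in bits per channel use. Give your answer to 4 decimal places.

0.0010 bits

Binary symmetric channel: C = 1 − h₂(ε) where h₂ is the binary entropy function.
h₂(0.481) = −0.481·log₂0.481 − 0.519·log₂0.519 = 0.9990.
C = 1 − 0.9990 = 0.0010 bits per channel use.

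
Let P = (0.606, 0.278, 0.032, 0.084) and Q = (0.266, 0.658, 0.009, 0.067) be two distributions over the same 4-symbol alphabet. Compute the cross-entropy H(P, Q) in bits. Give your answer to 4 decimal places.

1.8707 bits

H(P,Q) = −Σ p·log₂ q.
  −0.606·log₂(0.266) = 1.15776
  −0.278·log₂(0.658) = 0.16787
  −0.032·log₂(0.009) = 0.21747
  −0.084·log₂(0.067) = 0.32757
H(P,Q) = 1.8707 bits.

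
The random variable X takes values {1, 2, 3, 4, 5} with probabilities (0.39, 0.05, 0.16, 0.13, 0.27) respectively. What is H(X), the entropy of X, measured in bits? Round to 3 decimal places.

H(X) = −Σ p·log₂ p.
  −(0.39)·log₂(0.39) = 0.5298
  −(0.05)·log₂(0.05) = 0.2161
  −(0.16)·log₂(0.16) = 0.4230
  −(0.13)·log₂(0.13) = 0.3826
  −(0.27)·log₂(0.27) = 0.5100
Sum: 0.5298 + 0.2161 + 0.4230 + 0.3826 + 0.5100 = 2.062 bits.

2.062 bits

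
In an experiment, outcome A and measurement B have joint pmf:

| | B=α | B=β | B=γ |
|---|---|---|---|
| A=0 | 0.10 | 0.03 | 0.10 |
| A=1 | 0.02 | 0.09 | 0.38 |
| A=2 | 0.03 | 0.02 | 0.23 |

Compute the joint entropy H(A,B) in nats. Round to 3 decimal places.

1.750 nats

H(A,B) = −Σ p(x,y)·ln p(x,y) over all 9 cells.
  cell (0,α): −0.10·ln0.10 = 0.2303
  cell (0,β): −0.03·ln0.03 = 0.1052
  cell (0,γ): −0.10·ln0.10 = 0.2303
  cell (1,α): −0.02·ln0.02 = 0.0782
  cell (1,β): −0.09·ln0.09 = 0.2167
  cell (1,γ): −0.38·ln0.38 = 0.3677
  cell (2,α): −0.03·ln0.03 = 0.1052
  cell (2,β): −0.02·ln0.02 = 0.0782
  cell (2,γ): −0.23·ln0.23 = 0.3380
Sum = 1.750 nats.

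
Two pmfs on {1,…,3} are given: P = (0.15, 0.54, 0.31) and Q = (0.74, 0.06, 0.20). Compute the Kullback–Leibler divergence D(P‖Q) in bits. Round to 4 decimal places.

1.5624 bits

D(P‖Q) = Σ p·log₂(p/q).
  0.15·log₂(0.15/0.74) = -0.34538
  0.54·log₂(0.54/0.06) = 1.71176
  0.31·log₂(0.31/0.20) = 0.19600
D(P‖Q) = 1.5624 bits.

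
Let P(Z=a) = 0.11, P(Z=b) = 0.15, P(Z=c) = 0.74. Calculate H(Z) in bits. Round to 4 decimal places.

1.0823 bits

H(Z) = −Σ p·log₂ p.
  −(0.11)·log₂(0.11) = 0.35029
  −(0.15)·log₂(0.15) = 0.41054
  −(0.74)·log₂(0.74) = 0.32146
Sum: 0.35029 + 0.41054 + 0.32146 = 1.0823 bits.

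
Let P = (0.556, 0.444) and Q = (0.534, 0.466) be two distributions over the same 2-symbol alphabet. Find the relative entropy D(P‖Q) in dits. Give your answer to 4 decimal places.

D(P‖Q) = Σ p·log₁₀(p/q).
  0.556·log₁₀(0.556/0.534) = 0.00975
  0.444·log₁₀(0.444/0.466) = -0.00933
D(P‖Q) = 0.0004 dits.

0.0004 dits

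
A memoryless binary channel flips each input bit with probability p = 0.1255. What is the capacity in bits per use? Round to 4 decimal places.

Binary symmetric channel: C = 1 − h₂(ε) where h₂ is the binary entropy function.
h₂(0.1255) = −0.1255·log₂0.1255 − 0.8745·log₂0.8745 = 0.5450.
C = 1 − 0.5450 = 0.4550 bits per channel use.

0.4550 bits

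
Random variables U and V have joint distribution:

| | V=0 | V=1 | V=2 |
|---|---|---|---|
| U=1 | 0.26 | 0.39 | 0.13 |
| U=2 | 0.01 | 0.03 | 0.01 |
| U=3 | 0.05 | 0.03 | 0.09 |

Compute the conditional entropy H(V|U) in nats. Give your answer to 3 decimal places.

1.007 nats

Marginals: p(U) = (0.7800, 0.0500, 0.1700), p(V) = (0.3200, 0.4500, 0.2300).
H(V|U) = Σ p(U) · H(V|U=·).
  U=1: p=0.7800, H(V|U=1) = 1.0114
  U=2: p=0.0500, H(V|U=2) = 0.9503
  U=3: p=0.1700, H(V|U=3) = 1.0027
Weighted sum = 1.007 nats.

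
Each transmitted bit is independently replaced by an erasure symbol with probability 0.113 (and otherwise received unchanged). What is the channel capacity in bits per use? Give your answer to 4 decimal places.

0.8870 bits

Binary erasure channel: capacity C = 1 − ε.
C = 1 − 0.113 = 0.8870 bits per channel use.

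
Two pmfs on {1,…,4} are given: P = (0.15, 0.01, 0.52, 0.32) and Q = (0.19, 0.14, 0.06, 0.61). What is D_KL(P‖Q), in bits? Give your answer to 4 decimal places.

D(P‖Q) = Σ p·log₂(p/q).
  0.15·log₂(0.15/0.19) = -0.05116
  0.01·log₂(0.01/0.14) = -0.03807
  0.52·log₂(0.52/0.06) = 1.62005
  0.32·log₂(0.32/0.61) = -0.29784
D(P‖Q) = 1.2330 bits.

1.2330 bits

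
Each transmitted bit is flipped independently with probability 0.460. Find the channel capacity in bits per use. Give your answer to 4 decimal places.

0.0046 bits

Binary symmetric channel: C = 1 − h₂(ε) where h₂ is the binary entropy function.
h₂(0.460) = −0.460·log₂0.460 − 0.540·log₂0.540 = 0.9954.
C = 1 − 0.9954 = 0.0046 bits per channel use.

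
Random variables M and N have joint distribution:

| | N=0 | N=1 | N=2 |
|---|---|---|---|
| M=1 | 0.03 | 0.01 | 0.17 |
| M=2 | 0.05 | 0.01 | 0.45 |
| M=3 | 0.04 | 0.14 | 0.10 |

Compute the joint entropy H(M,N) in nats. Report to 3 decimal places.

H(M,N) = −Σ p(x,y)·ln p(x,y) over all 9 cells.
  cell (1,0): −0.03·ln0.03 = 0.1052
  cell (1,1): −0.01·ln0.01 = 0.0461
  cell (1,2): −0.17·ln0.17 = 0.3012
  cell (2,0): −0.05·ln0.05 = 0.1498
  cell (2,1): −0.01·ln0.01 = 0.0461
  cell (2,2): −0.45·ln0.45 = 0.3593
  cell (3,0): −0.04·ln0.04 = 0.1288
  cell (3,1): −0.14·ln0.14 = 0.2753
  cell (3,2): −0.10·ln0.10 = 0.2303
Sum = 1.642 nats.

1.642 nats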